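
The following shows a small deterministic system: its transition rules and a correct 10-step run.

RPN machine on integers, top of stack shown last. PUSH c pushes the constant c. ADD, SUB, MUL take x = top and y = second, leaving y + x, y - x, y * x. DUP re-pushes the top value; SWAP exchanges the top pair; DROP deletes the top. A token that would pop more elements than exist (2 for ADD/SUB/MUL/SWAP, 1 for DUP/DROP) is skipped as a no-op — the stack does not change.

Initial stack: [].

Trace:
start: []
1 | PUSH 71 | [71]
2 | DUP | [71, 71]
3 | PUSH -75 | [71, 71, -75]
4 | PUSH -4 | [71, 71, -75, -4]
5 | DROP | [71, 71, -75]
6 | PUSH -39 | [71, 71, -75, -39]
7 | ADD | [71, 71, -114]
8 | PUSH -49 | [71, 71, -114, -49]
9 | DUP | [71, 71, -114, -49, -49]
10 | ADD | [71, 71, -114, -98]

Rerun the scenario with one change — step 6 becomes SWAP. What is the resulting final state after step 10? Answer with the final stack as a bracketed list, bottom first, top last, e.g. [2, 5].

[71, -4, -98]

(re-executing from step 6 with the substitution; state before step 6: [71, 71, -75])
6 | SWAP | [71, -75, 71]
7 | ADD | [71, -4]
8 | PUSH -49 | [71, -4, -49]
9 | DUP | [71, -4, -49, -49]
10 | ADD | [71, -4, -98]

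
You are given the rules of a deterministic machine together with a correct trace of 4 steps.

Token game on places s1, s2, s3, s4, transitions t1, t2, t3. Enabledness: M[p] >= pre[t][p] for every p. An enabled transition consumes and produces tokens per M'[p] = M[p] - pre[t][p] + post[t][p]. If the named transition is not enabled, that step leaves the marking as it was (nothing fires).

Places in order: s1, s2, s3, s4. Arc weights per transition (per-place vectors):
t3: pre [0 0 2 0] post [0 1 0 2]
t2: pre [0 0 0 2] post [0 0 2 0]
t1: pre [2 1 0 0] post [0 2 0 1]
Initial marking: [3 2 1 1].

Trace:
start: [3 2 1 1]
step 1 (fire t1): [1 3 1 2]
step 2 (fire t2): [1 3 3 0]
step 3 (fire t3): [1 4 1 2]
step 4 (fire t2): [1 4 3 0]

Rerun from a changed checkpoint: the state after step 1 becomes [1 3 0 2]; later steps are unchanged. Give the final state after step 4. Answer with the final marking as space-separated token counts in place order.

state after step 1 := [1 3 0 2]
step 2 (fire t2): [1 3 2 0]
step 3 (fire t3): [1 4 0 2]
step 4 (fire t2): [1 4 2 0]

1 4 2 0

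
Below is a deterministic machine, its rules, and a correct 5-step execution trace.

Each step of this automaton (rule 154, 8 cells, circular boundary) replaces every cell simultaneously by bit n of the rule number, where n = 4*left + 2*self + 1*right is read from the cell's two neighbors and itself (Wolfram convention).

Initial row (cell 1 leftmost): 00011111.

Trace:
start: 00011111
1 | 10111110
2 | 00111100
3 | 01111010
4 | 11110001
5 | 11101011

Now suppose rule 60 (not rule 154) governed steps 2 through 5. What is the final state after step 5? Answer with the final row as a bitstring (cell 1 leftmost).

(re-executing steps 2..5 under rule 60; state before step 2: 10111110)
2 | 11100001
3 | 00010001
4 | 10011001
5 | 01010101

01010101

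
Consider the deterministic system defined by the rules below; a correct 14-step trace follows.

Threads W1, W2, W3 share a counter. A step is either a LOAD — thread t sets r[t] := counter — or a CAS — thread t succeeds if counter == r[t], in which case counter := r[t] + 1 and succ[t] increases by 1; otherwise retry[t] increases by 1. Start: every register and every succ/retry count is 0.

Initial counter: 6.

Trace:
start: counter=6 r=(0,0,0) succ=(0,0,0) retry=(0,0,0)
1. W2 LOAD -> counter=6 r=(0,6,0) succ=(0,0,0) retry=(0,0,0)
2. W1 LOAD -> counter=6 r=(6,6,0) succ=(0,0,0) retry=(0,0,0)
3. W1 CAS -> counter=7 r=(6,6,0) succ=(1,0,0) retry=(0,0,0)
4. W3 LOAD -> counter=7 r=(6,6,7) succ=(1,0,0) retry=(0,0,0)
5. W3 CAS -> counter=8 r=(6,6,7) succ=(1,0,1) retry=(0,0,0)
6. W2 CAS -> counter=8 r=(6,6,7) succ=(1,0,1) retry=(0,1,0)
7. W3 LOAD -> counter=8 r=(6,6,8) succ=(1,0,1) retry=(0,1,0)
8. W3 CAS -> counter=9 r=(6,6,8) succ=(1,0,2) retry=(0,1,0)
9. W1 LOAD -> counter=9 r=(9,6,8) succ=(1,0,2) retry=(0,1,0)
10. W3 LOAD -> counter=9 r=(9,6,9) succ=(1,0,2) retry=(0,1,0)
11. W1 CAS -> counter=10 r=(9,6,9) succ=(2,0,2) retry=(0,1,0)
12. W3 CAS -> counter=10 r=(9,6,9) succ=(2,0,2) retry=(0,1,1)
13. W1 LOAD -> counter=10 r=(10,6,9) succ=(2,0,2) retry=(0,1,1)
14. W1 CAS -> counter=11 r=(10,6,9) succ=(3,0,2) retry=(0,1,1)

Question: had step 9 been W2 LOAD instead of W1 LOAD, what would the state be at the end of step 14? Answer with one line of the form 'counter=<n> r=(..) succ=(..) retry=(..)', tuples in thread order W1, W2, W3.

(re-executing from step 9 with the substitution; state before step 9: counter=9 r=(6,6,8) succ=(1,0,2) retry=(0,1,0))
9. W2 LOAD -> counter=9 r=(6,9,8) succ=(1,0,2) retry=(0,1,0)
10. W3 LOAD -> counter=9 r=(6,9,9) succ=(1,0,2) retry=(0,1,0)
11. W1 CAS -> counter=9 r=(6,9,9) succ=(1,0,2) retry=(1,1,0)
12. W3 CAS -> counter=10 r=(6,9,9) succ=(1,0,3) retry=(1,1,0)
13. W1 LOAD -> counter=10 r=(10,9,9) succ=(1,0,3) retry=(1,1,0)
14. W1 CAS -> counter=11 r=(10,9,9) succ=(2,0,3) retry=(1,1,0)

counter=11 r=(10,9,9) succ=(2,0,3) retry=(1,1,0)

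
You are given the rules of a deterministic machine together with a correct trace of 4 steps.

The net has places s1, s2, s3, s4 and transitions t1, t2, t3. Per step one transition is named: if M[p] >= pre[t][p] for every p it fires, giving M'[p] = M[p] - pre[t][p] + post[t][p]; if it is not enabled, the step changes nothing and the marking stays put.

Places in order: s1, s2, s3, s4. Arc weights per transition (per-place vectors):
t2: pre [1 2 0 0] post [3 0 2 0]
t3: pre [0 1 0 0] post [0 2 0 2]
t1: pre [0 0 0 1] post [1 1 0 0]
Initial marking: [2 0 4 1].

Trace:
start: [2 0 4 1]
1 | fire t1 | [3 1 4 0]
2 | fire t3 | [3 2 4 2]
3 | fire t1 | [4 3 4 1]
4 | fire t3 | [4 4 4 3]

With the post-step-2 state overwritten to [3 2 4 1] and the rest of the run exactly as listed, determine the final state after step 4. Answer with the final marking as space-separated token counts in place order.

4 4 4 2

state after step 2 := [3 2 4 1]
3 | fire t1 | [4 3 4 0]
4 | fire t3 | [4 4 4 2]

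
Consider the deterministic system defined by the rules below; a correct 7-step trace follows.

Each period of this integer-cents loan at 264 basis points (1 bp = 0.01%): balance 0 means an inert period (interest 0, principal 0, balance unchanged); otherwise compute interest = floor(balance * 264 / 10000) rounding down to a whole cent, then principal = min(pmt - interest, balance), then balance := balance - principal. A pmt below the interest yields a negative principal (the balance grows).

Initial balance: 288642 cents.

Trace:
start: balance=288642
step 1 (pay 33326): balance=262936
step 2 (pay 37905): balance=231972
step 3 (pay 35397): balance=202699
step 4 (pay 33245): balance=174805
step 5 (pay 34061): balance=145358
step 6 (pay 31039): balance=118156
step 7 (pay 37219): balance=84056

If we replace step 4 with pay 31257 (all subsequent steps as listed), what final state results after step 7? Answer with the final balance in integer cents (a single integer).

(re-executing from step 4 with the substitution; state before step 4: balance=202699)
step 4 (pay 31257): balance=176793
step 5 (pay 34061): balance=147399
step 6 (pay 31039): balance=120251
step 7 (pay 37219): balance=86206

86206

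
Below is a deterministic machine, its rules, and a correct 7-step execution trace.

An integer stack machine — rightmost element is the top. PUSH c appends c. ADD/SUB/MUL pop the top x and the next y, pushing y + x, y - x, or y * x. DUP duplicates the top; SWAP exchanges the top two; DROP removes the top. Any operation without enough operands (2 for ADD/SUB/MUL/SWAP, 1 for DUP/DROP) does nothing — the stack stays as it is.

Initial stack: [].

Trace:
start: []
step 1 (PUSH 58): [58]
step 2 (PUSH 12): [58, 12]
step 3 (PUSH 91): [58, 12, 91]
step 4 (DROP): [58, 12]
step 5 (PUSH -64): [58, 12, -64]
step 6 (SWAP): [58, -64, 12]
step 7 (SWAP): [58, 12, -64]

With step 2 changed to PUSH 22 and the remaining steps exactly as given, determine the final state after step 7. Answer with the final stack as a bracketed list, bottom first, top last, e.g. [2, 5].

(re-executing from step 2 with the substitution; state before step 2: [58])
step 2 (PUSH 22): [58, 22]
step 3 (PUSH 91): [58, 22, 91]
step 4 (DROP): [58, 22]
step 5 (PUSH -64): [58, 22, -64]
step 6 (SWAP): [58, -64, 22]
step 7 (SWAP): [58, 22, -64]

[58, 22, -64]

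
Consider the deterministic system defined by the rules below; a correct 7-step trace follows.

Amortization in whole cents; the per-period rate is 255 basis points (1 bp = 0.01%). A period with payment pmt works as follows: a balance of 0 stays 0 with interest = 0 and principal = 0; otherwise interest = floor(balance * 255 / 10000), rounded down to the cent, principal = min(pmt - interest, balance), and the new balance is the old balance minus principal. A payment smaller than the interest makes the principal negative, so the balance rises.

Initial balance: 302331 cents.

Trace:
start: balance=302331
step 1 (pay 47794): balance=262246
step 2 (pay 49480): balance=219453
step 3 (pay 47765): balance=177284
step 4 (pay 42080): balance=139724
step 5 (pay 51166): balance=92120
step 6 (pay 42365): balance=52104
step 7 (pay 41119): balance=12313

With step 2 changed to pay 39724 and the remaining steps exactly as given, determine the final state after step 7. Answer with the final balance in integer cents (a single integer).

(re-executing from step 2 with the substitution; state before step 2: balance=262246)
step 2 (pay 39724): balance=229209
step 3 (pay 47765): balance=187288
step 4 (pay 42080): balance=149983
step 5 (pay 51166): balance=102641
step 6 (pay 42365): balance=62893
step 7 (pay 41119): balance=23377

23377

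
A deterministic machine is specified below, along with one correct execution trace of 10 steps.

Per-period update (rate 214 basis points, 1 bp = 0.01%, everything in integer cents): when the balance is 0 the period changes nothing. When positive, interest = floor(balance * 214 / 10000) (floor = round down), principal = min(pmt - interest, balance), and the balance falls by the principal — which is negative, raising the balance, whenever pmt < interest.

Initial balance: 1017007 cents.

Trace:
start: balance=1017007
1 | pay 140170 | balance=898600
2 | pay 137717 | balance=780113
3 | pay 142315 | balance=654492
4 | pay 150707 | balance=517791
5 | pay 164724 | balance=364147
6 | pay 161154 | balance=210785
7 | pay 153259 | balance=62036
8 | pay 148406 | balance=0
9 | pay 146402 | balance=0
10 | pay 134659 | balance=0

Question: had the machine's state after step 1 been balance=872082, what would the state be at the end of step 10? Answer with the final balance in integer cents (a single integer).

state after step 1 := balance=872082
2 | pay 137717 | balance=753027
3 | pay 142315 | balance=626826
4 | pay 150707 | balance=489533
5 | pay 164724 | balance=335285
6 | pay 161154 | balance=181306
7 | pay 153259 | balance=31926
8 | pay 148406 | balance=0
9 | pay 146402 | balance=0
10 | pay 134659 | balance=0

0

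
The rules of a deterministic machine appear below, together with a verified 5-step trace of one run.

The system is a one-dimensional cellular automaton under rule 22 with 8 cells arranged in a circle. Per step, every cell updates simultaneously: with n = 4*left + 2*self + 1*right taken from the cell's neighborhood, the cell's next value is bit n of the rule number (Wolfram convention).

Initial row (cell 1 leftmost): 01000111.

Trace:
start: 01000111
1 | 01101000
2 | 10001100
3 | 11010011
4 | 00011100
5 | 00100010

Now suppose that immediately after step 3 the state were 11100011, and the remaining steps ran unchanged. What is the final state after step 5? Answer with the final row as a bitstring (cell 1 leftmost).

state after step 3 := 11100011
4 | 00010100
5 | 00110110

00110110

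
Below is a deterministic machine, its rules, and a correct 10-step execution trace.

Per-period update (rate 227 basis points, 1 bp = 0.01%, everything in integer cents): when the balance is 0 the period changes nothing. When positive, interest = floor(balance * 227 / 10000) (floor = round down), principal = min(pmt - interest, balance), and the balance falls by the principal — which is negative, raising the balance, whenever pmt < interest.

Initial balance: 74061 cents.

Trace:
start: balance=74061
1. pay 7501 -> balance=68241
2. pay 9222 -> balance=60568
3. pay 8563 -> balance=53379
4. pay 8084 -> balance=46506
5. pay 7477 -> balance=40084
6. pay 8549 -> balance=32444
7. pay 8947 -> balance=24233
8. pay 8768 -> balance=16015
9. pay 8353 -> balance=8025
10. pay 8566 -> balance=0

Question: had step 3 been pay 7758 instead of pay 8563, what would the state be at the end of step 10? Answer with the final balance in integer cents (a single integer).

(re-executing from step 3 with the substitution; state before step 3: balance=60568)
3. pay 7758 -> balance=54184
4. pay 8084 -> balance=47329
5. pay 7477 -> balance=40926
6. pay 8549 -> balance=33306
7. pay 8947 -> balance=25115
8. pay 8768 -> balance=16917
9. pay 8353 -> balance=8948
10. pay 8566 -> balance=585

585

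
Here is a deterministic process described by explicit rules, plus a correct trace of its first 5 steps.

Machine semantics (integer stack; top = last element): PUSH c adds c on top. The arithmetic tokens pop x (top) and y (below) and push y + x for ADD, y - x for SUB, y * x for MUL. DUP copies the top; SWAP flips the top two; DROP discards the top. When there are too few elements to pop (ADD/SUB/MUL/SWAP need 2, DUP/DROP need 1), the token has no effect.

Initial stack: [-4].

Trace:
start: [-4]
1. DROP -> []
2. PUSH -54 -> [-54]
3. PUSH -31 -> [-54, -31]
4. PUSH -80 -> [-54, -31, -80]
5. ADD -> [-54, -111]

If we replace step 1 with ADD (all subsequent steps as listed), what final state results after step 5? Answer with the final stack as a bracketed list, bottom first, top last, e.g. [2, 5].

[-4, -54, -111]

(re-executing from step 1 with the substitution; state before step 1: [-4])
1. ADD -> [-4]
2. PUSH -54 -> [-4, -54]
3. PUSH -31 -> [-4, -54, -31]
4. PUSH -80 -> [-4, -54, -31, -80]
5. ADD -> [-4, -54, -111]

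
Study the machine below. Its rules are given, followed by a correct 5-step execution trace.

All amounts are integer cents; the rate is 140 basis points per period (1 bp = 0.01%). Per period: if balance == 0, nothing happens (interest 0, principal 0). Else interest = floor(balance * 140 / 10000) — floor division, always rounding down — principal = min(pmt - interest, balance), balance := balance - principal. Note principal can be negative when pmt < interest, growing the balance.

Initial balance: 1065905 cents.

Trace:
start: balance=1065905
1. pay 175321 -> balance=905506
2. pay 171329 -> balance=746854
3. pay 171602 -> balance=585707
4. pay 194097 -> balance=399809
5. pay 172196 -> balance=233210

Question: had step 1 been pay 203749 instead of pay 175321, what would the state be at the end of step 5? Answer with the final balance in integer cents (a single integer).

(re-executing from step 1 with the substitution; state before step 1: balance=1065905)
1. pay 203749 -> balance=877078
2. pay 171329 -> balance=718028
3. pay 171602 -> balance=556478
4. pay 194097 -> balance=370171
5. pay 172196 -> balance=203157

203157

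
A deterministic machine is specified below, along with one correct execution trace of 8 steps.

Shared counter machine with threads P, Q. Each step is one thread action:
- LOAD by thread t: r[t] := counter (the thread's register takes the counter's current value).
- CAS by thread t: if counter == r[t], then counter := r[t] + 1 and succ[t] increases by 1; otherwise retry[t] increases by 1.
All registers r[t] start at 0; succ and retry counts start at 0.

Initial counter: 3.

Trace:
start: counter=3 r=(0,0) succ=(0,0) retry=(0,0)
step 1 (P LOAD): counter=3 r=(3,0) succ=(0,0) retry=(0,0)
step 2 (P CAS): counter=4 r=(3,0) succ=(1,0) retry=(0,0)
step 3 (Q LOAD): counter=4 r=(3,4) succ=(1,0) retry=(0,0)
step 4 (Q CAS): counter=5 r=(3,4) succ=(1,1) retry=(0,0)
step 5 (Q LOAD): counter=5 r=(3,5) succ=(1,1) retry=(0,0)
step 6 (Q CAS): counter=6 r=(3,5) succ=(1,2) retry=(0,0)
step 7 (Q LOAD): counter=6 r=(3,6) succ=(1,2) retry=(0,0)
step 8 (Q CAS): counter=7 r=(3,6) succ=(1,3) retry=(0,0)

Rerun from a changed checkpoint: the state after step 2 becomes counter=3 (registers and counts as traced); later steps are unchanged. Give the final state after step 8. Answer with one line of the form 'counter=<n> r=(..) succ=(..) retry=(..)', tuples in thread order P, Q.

counter=6 r=(3,5) succ=(1,3) retry=(0,0)

state after step 2 := counter=3 r=(3,0) succ=(1,0) retry=(0,0)
step 3 (Q LOAD): counter=3 r=(3,3) succ=(1,0) retry=(0,0)
step 4 (Q CAS): counter=4 r=(3,3) succ=(1,1) retry=(0,0)
step 5 (Q LOAD): counter=4 r=(3,4) succ=(1,1) retry=(0,0)
step 6 (Q CAS): counter=5 r=(3,4) succ=(1,2) retry=(0,0)
step 7 (Q LOAD): counter=5 r=(3,5) succ=(1,2) retry=(0,0)
step 8 (Q CAS): counter=6 r=(3,5) succ=(1,3) retry=(0,0)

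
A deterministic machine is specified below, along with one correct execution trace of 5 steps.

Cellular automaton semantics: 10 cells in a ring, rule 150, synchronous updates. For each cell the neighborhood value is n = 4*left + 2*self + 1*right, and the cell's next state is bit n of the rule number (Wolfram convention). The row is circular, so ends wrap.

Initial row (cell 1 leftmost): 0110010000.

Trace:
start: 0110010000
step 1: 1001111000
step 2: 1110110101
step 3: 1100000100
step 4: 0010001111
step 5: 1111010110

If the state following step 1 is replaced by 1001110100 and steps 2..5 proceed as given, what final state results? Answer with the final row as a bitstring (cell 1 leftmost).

0000011010

state after step 1 := 1001110100
step 2: 1110100111
step 3: 1100111011
step 4: 1011010001
step 5: 0000011010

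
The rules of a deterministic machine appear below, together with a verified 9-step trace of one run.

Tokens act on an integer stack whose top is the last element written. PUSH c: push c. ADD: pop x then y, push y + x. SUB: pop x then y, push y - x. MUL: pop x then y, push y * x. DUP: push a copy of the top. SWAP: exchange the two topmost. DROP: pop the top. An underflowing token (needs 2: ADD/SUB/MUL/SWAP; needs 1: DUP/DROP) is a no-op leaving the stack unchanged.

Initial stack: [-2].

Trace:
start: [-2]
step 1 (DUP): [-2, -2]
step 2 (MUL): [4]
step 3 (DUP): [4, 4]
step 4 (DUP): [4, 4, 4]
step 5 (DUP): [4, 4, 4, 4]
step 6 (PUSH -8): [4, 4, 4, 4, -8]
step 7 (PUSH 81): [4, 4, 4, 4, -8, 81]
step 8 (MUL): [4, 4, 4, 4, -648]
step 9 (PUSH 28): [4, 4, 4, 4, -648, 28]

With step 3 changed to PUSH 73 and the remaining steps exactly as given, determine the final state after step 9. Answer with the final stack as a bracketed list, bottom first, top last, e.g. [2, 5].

(re-executing from step 3 with the substitution; state before step 3: [4])
step 3 (PUSH 73): [4, 73]
step 4 (DUP): [4, 73, 73]
step 5 (DUP): [4, 73, 73, 73]
step 6 (PUSH -8): [4, 73, 73, 73, -8]
step 7 (PUSH 81): [4, 73, 73, 73, -8, 81]
step 8 (MUL): [4, 73, 73, 73, -648]
step 9 (PUSH 28): [4, 73, 73, 73, -648, 28]

[4, 73, 73, 73, -648, 28]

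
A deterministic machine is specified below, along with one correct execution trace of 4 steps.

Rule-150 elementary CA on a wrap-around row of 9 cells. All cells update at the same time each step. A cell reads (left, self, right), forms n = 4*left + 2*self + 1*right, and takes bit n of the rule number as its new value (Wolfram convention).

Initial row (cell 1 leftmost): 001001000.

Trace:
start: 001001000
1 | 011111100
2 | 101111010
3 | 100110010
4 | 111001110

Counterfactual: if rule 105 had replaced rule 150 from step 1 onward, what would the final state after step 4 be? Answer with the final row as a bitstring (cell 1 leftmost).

(re-executing steps 1..4 under rule 105; state before step 1: 001001000)
1 | 100000011
2 | 101111010
3 | 011001101
4 | 111001110

111001110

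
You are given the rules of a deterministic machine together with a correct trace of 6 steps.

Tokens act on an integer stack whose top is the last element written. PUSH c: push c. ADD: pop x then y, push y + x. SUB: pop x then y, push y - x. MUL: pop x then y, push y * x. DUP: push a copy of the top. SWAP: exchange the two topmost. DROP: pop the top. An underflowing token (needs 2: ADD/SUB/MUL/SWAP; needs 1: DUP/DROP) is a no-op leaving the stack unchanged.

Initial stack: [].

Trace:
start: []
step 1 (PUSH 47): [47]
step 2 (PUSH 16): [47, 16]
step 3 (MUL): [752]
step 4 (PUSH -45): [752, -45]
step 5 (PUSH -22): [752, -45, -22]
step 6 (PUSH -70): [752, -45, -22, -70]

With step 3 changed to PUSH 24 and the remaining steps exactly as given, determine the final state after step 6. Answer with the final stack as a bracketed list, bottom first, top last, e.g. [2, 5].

(re-executing from step 3 with the substitution; state before step 3: [47, 16])
step 3 (PUSH 24): [47, 16, 24]
step 4 (PUSH -45): [47, 16, 24, -45]
step 5 (PUSH -22): [47, 16, 24, -45, -22]
step 6 (PUSH -70): [47, 16, 24, -45, -22, -70]

[47, 16, 24, -45, -22, -70]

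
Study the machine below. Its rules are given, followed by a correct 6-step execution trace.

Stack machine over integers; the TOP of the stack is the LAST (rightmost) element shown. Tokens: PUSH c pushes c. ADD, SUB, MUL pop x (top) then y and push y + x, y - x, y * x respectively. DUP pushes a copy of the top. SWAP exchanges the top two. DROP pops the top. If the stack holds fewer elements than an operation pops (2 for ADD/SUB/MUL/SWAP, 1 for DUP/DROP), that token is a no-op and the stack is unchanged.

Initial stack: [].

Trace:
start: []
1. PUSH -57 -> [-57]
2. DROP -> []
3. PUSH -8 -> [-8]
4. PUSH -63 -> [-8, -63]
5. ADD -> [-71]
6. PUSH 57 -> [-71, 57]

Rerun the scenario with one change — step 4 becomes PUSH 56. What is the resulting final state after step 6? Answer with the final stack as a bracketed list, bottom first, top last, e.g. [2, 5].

(re-executing from step 4 with the substitution; state before step 4: [-8])
4. PUSH 56 -> [-8, 56]
5. ADD -> [48]
6. PUSH 57 -> [48, 57]

[48, 57]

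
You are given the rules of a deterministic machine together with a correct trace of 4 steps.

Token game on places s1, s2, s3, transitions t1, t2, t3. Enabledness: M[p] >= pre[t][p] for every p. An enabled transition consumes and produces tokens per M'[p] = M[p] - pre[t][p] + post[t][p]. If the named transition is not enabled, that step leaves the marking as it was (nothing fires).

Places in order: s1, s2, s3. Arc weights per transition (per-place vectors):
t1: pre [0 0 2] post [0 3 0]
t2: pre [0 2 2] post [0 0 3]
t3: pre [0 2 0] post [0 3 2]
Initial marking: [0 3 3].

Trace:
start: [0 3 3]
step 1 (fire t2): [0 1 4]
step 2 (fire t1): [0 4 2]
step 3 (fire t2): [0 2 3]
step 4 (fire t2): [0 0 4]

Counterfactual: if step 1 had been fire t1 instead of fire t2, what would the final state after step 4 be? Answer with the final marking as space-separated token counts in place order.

(re-executing from step 1 with the substitution; state before step 1: [0 3 3])
step 1 (fire t1): [0 6 1]
step 2 (fire t1): [0 6 1]
step 3 (fire t2): [0 6 1]
step 4 (fire t2): [0 6 1]

0 6 1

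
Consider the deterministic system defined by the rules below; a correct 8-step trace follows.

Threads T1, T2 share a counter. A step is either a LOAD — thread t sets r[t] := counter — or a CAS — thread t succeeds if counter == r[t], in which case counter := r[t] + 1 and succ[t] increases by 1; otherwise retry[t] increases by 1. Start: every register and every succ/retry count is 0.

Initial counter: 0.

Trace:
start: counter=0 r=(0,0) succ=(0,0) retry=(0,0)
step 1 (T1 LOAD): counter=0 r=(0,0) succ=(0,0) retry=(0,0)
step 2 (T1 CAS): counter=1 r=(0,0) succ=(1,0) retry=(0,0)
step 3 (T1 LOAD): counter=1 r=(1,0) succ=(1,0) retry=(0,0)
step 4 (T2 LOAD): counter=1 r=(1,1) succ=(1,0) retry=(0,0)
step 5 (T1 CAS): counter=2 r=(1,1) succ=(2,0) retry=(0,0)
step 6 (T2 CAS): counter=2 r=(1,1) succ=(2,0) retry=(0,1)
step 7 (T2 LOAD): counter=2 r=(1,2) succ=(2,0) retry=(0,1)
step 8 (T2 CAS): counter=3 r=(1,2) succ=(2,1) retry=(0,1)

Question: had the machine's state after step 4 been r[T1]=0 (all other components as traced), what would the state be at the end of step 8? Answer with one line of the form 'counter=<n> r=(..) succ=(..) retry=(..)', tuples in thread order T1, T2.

counter=3 r=(0,2) succ=(1,2) retry=(1,0)

state after step 4 := counter=1 r=(0,1) succ=(1,0) retry=(0,0)
step 5 (T1 CAS): counter=1 r=(0,1) succ=(1,0) retry=(1,0)
step 6 (T2 CAS): counter=2 r=(0,1) succ=(1,1) retry=(1,0)
step 7 (T2 LOAD): counter=2 r=(0,2) succ=(1,1) retry=(1,0)
step 8 (T2 CAS): counter=3 r=(0,2) succ=(1,2) retry=(1,0)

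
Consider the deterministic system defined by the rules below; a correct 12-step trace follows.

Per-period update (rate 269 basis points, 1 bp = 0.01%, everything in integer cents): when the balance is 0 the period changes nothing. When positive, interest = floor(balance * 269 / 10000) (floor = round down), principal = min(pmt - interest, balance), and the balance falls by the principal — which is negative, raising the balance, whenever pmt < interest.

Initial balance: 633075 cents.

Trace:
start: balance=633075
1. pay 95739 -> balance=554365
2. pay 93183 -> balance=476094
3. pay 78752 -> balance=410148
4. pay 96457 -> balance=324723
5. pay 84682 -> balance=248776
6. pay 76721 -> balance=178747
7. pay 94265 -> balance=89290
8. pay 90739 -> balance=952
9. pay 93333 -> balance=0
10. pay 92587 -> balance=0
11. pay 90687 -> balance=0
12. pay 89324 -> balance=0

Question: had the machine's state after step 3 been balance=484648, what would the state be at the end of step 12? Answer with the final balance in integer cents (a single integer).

0

state after step 3 := balance=484648
4. pay 96457 -> balance=401228
5. pay 84682 -> balance=327339
6. pay 76721 -> balance=259423
7. pay 94265 -> balance=172136
8. pay 90739 -> balance=86027
9. pay 93333 -> balance=0
10. pay 92587 -> balance=0
11. pay 90687 -> balance=0
12. pay 89324 -> balance=0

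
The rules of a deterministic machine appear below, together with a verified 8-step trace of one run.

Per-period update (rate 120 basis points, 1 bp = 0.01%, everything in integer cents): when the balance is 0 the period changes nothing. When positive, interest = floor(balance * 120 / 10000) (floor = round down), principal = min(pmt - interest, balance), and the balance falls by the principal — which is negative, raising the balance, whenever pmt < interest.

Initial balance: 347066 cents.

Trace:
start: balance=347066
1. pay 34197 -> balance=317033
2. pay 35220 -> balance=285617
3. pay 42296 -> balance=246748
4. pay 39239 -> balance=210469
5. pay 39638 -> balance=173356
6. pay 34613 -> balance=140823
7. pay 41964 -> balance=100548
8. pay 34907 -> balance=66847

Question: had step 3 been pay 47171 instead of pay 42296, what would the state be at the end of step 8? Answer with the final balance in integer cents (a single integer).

61674

(re-executing from step 3 with the substitution; state before step 3: balance=285617)
3. pay 47171 -> balance=241873
4. pay 39239 -> balance=205536
5. pay 39638 -> balance=168364
6. pay 34613 -> balance=135771
7. pay 41964 -> balance=95436
8. pay 34907 -> balance=61674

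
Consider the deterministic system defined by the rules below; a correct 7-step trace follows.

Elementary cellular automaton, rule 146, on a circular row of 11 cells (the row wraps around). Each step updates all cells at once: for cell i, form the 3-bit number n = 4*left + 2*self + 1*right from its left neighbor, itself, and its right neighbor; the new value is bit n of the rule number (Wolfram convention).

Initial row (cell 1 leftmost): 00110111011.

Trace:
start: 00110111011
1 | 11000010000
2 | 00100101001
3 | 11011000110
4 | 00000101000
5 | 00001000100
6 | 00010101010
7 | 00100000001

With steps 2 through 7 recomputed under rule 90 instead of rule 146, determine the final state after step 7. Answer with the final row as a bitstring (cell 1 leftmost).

(re-executing steps 2..7 under rule 90; state before step 2: 11000010000)
2 | 11100101001
3 | 00111000111
4 | 11101101101
5 | 00101101101
6 | 11001101100
7 | 11111101111

11111101111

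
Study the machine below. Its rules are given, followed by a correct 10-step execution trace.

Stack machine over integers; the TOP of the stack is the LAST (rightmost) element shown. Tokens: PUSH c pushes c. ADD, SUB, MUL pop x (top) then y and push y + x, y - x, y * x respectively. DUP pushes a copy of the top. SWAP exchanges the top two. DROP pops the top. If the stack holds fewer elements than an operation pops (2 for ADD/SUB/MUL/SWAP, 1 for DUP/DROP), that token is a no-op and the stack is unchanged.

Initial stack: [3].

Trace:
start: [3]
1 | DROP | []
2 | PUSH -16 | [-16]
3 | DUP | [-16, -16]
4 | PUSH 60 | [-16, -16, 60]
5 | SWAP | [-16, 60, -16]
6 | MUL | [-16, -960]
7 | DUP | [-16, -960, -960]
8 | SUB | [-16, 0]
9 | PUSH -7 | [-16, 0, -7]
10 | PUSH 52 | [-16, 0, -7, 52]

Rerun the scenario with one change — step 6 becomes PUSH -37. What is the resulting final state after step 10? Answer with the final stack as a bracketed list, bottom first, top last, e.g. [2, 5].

[-16, 60, -16, 0, -7, 52]

(re-executing from step 6 with the substitution; state before step 6: [-16, 60, -16])
6 | PUSH -37 | [-16, 60, -16, -37]
7 | DUP | [-16, 60, -16, -37, -37]
8 | SUB | [-16, 60, -16, 0]
9 | PUSH -7 | [-16, 60, -16, 0, -7]
10 | PUSH 52 | [-16, 60, -16, 0, -7, 52]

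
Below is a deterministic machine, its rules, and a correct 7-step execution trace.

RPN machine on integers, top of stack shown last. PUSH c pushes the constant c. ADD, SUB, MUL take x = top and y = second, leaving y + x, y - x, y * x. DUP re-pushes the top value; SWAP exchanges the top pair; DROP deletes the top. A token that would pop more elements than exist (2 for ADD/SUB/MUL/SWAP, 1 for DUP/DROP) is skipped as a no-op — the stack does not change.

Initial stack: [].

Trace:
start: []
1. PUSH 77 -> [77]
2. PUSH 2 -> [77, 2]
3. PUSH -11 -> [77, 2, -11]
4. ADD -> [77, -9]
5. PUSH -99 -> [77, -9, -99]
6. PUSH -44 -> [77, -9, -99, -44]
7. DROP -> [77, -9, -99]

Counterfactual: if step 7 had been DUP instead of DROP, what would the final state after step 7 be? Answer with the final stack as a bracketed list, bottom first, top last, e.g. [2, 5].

(re-executing from step 7 with the substitution; state before step 7: [77, -9, -99, -44])
7. DUP -> [77, -9, -99, -44, -44]

[77, -9, -99, -44, -44]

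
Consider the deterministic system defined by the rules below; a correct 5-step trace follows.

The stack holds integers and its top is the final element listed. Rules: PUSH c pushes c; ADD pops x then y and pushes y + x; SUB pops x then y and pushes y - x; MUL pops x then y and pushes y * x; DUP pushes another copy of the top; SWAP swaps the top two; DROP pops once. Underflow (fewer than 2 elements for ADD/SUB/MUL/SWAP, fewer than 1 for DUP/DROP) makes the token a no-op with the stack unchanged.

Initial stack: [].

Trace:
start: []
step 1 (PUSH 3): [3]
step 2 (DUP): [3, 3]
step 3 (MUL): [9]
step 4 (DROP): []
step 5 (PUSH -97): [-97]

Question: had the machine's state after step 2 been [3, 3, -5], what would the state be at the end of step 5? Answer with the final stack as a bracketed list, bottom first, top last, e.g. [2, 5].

[3, -97]

state after step 2 := [3, 3, -5]
step 3 (MUL): [3, -15]
step 4 (DROP): [3]
step 5 (PUSH -97): [3, -97]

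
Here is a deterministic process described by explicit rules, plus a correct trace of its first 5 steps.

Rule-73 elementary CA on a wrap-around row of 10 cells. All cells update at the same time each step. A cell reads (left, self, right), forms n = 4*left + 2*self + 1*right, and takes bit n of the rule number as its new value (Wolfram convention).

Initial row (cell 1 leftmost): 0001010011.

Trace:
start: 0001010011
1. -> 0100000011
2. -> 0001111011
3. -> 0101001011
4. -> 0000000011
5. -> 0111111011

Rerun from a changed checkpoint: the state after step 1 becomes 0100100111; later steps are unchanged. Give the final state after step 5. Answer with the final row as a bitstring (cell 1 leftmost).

0001000101

state after step 1 := 0100100111
2. -> 0000000101
3. -> 0111110000
4. -> 0100010111
5. -> 0001000101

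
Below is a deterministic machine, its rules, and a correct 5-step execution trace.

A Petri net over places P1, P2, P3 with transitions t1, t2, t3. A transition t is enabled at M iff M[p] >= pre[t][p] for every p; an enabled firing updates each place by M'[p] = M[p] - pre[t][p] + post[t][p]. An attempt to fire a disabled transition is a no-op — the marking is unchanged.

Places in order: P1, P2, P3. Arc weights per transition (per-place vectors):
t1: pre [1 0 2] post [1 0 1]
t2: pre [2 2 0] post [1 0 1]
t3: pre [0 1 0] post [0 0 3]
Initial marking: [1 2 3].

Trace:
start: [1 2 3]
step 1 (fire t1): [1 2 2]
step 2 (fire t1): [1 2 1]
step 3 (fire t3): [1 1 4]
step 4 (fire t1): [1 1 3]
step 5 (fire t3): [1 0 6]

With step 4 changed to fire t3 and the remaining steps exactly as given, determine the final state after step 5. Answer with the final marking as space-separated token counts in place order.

(re-executing from step 4 with the substitution; state before step 4: [1 1 4])
step 4 (fire t3): [1 0 7]
step 5 (fire t3): [1 0 7]

1 0 7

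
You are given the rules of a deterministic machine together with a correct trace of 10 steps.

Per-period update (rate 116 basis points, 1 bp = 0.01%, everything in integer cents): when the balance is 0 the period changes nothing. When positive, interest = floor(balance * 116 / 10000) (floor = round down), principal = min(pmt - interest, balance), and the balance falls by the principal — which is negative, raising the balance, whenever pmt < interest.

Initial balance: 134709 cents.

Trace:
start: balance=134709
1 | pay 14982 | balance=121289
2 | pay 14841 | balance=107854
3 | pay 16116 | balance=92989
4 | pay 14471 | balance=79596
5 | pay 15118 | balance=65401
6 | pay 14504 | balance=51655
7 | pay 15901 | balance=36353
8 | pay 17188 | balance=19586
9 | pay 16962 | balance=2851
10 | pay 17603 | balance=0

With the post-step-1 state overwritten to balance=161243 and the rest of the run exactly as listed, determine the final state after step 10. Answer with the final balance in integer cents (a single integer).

state after step 1 := balance=161243
2 | pay 14841 | balance=148272
3 | pay 16116 | balance=133875
4 | pay 14471 | balance=120956
5 | pay 15118 | balance=107241
6 | pay 14504 | balance=93980
7 | pay 15901 | balance=79169
8 | pay 17188 | balance=62899
9 | pay 16962 | balance=46666
10 | pay 17603 | balance=29604

29604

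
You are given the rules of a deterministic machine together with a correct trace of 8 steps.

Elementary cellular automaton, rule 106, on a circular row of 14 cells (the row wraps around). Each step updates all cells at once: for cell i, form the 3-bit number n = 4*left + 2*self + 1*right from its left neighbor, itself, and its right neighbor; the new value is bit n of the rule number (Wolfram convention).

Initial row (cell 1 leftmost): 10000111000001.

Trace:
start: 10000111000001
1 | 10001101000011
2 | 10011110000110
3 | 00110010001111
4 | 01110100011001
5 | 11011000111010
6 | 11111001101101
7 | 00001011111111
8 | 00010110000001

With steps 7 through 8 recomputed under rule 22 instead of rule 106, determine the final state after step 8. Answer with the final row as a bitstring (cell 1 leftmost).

00001001000000

(re-executing steps 7..8 under rule 22; state before step 7: 11111001101101)
7 | 00000110000000
8 | 00001001000000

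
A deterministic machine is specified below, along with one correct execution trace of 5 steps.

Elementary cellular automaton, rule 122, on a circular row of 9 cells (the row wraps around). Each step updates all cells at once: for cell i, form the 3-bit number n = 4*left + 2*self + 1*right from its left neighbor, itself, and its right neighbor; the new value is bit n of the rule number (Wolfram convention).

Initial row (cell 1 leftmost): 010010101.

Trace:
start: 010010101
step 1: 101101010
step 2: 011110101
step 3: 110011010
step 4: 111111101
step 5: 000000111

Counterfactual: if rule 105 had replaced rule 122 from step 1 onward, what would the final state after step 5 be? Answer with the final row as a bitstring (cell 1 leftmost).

011110010

(re-executing steps 1..5 under rule 105; state before step 1: 010010101)
step 1: 100001010
step 2: 001100101
step 3: 001100010
step 4: 101101000
step 5: 011110010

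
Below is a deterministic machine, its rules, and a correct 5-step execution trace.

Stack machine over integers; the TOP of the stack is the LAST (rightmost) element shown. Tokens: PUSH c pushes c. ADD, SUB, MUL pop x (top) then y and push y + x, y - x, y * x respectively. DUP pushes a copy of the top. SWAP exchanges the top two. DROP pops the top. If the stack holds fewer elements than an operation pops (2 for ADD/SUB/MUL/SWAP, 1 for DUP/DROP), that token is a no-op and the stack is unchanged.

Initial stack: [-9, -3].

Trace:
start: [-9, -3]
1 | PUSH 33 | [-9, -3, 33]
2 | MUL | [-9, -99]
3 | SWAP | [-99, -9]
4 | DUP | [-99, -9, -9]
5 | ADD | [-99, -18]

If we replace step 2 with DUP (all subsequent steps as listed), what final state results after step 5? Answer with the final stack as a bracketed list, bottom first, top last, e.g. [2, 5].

[-9, -3, 33, 66]

(re-executing from step 2 with the substitution; state before step 2: [-9, -3, 33])
2 | DUP | [-9, -3, 33, 33]
3 | SWAP | [-9, -3, 33, 33]
4 | DUP | [-9, -3, 33, 33, 33]
5 | ADD | [-9, -3, 33, 66]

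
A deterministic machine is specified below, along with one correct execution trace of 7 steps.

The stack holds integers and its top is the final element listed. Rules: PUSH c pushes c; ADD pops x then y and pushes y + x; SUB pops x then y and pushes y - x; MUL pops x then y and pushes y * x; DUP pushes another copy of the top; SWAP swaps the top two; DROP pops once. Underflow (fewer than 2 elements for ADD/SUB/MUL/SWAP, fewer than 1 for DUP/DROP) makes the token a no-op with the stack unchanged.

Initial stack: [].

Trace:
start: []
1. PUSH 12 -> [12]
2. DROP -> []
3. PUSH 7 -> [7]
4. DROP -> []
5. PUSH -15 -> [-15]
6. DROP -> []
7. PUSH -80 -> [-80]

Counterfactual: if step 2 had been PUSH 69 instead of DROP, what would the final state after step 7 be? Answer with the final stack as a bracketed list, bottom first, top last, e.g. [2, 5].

[12, 69, -80]

(re-executing from step 2 with the substitution; state before step 2: [12])
2. PUSH 69 -> [12, 69]
3. PUSH 7 -> [12, 69, 7]
4. DROP -> [12, 69]
5. PUSH -15 -> [12, 69, -15]
6. DROP -> [12, 69]
7. PUSH -80 -> [12, 69, -80]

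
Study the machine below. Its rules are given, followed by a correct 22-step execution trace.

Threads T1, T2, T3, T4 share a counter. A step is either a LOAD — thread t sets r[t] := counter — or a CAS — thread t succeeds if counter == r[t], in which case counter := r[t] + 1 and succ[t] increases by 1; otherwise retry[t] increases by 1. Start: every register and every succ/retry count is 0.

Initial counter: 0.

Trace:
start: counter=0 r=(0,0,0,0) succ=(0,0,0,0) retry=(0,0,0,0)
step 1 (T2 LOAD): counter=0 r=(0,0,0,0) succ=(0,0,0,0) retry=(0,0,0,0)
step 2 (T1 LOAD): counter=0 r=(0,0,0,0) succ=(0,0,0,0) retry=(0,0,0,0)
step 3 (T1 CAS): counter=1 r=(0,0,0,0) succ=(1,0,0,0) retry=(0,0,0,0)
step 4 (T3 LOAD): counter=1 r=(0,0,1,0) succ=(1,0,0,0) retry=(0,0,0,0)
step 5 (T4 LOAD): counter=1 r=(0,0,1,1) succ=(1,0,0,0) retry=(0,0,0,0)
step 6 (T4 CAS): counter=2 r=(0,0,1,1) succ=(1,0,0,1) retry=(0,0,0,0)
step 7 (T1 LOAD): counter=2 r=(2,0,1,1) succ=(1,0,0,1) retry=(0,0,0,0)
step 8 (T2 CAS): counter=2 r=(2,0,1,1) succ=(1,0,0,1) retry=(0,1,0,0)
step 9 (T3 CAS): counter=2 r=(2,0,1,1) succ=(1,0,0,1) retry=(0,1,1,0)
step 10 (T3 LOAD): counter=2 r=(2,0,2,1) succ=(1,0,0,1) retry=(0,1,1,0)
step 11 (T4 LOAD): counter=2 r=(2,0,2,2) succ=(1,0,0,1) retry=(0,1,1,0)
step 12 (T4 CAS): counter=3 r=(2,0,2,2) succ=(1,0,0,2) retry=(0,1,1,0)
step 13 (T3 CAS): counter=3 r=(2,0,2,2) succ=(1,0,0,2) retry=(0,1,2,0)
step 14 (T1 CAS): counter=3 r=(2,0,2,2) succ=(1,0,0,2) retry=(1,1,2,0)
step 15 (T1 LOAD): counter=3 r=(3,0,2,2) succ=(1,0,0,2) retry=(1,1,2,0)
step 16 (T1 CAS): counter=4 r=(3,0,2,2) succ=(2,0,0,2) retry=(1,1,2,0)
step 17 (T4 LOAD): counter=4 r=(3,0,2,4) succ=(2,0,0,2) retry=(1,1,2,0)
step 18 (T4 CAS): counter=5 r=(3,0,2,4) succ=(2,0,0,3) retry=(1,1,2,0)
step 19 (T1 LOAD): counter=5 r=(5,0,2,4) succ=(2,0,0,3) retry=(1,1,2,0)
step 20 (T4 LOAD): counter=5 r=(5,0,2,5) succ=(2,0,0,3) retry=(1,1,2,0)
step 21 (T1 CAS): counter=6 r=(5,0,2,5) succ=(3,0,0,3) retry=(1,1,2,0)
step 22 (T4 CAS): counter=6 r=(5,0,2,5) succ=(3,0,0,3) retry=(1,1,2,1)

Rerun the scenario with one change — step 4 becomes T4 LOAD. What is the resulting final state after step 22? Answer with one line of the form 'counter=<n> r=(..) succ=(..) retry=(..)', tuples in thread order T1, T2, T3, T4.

(re-executing from step 4 with the substitution; state before step 4: counter=1 r=(0,0,0,0) succ=(1,0,0,0) retry=(0,0,0,0))
step 4 (T4 LOAD): counter=1 r=(0,0,0,1) succ=(1,0,0,0) retry=(0,0,0,0)
step 5 (T4 LOAD): counter=1 r=(0,0,0,1) succ=(1,0,0,0) retry=(0,0,0,0)
step 6 (T4 CAS): counter=2 r=(0,0,0,1) succ=(1,0,0,1) retry=(0,0,0,0)
step 7 (T1 LOAD): counter=2 r=(2,0,0,1) succ=(1,0,0,1) retry=(0,0,0,0)
step 8 (T2 CAS): counter=2 r=(2,0,0,1) succ=(1,0,0,1) retry=(0,1,0,0)
step 9 (T3 CAS): counter=2 r=(2,0,0,1) succ=(1,0,0,1) retry=(0,1,1,0)
step 10 (T3 LOAD): counter=2 r=(2,0,2,1) succ=(1,0,0,1) retry=(0,1,1,0)
step 11 (T4 LOAD): counter=2 r=(2,0,2,2) succ=(1,0,0,1) retry=(0,1,1,0)
step 12 (T4 CAS): counter=3 r=(2,0,2,2) succ=(1,0,0,2) retry=(0,1,1,0)
step 13 (T3 CAS): counter=3 r=(2,0,2,2) succ=(1,0,0,2) retry=(0,1,2,0)
step 14 (T1 CAS): counter=3 r=(2,0,2,2) succ=(1,0,0,2) retry=(1,1,2,0)
step 15 (T1 LOAD): counter=3 r=(3,0,2,2) succ=(1,0,0,2) retry=(1,1,2,0)
step 16 (T1 CAS): counter=4 r=(3,0,2,2) succ=(2,0,0,2) retry=(1,1,2,0)
step 17 (T4 LOAD): counter=4 r=(3,0,2,4) succ=(2,0,0,2) retry=(1,1,2,0)
step 18 (T4 CAS): counter=5 r=(3,0,2,4) succ=(2,0,0,3) retry=(1,1,2,0)
step 19 (T1 LOAD): counter=5 r=(5,0,2,4) succ=(2,0,0,3) retry=(1,1,2,0)
step 20 (T4 LOAD): counter=5 r=(5,0,2,5) succ=(2,0,0,3) retry=(1,1,2,0)
step 21 (T1 CAS): counter=6 r=(5,0,2,5) succ=(3,0,0,3) retry=(1,1,2,0)
step 22 (T4 CAS): counter=6 r=(5,0,2,5) succ=(3,0,0,3) retry=(1,1,2,1)

counter=6 r=(5,0,2,5) succ=(3,0,0,3) retry=(1,1,2,1)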